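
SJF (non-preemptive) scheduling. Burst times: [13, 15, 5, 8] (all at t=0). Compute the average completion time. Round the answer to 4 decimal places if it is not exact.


SJF order (ascending): [5, 8, 13, 15]
Completion times:
  Job 1: burst=5, C=5
  Job 2: burst=8, C=13
  Job 3: burst=13, C=26
  Job 4: burst=15, C=41
Average completion = 85/4 = 21.25

21.25


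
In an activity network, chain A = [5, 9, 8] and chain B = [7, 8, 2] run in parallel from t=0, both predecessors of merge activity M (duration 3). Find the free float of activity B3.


ES(B3) = sum of predecessors on chain B = 15
EF(B3) = ES + duration = 15 + 2 = 17
Successor of B3 is M. ES(M) = max(sum(A), sum(B)) = max(22, 17) = 22
Free float = ES(successor) - EF(current) = 22 - 17 = 5

5


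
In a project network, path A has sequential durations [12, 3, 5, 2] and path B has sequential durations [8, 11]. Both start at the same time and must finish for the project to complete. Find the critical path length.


Path A total = 12 + 3 + 5 + 2 = 22
Path B total = 8 + 11 = 19
Critical path = longest path = max(22, 19) = 22

22


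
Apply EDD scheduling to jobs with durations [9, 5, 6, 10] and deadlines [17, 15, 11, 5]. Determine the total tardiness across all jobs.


Sort by due date (EDD order): [(10, 5), (6, 11), (5, 15), (9, 17)]
Compute completion times and tardiness:
  Job 1: p=10, d=5, C=10, tardiness=max(0,10-5)=5
  Job 2: p=6, d=11, C=16, tardiness=max(0,16-11)=5
  Job 3: p=5, d=15, C=21, tardiness=max(0,21-15)=6
  Job 4: p=9, d=17, C=30, tardiness=max(0,30-17)=13
Total tardiness = 29

29


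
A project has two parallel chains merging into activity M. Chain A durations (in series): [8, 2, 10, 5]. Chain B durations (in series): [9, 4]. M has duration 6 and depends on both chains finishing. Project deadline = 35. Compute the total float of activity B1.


Forward pass: ES(B1) = sum of predecessors on chain B = 0
EF = ES + duration = 0 + 9 = 9
Backward pass: LF(M) = deadline = 35; LS(M) = 35 - 6 = 29
LF(B1) = LS(M) - sum(successors on chain B) = 29 - 4 = 25
LS = LF - duration = 25 - 9 = 16
Total float = LS - ES = 16 - 0 = 16

16


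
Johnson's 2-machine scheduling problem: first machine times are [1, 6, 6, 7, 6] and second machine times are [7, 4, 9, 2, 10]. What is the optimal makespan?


Apply Johnson's rule:
  Group 1 (a <= b): [(1, 1, 7), (3, 6, 9), (5, 6, 10)]
  Group 2 (a > b): [(2, 6, 4), (4, 7, 2)]
Optimal job order: [1, 3, 5, 2, 4]
Schedule:
  Job 1: M1 done at 1, M2 done at 8
  Job 3: M1 done at 7, M2 done at 17
  Job 5: M1 done at 13, M2 done at 27
  Job 2: M1 done at 19, M2 done at 31
  Job 4: M1 done at 26, M2 done at 33
Makespan = 33

33


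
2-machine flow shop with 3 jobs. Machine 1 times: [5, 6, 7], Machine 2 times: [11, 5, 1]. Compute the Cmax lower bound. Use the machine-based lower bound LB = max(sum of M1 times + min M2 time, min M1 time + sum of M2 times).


LB1 = sum(M1 times) + min(M2 times) = 18 + 1 = 19
LB2 = min(M1 times) + sum(M2 times) = 5 + 17 = 22
Lower bound = max(LB1, LB2) = max(19, 22) = 22

22


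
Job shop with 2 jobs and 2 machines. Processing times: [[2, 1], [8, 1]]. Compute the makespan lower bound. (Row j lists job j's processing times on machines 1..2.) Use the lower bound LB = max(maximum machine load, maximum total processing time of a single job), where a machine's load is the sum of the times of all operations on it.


Machine loads:
  Machine 1: 2 + 8 = 10
  Machine 2: 1 + 1 = 2
Max machine load = 10
Job totals:
  Job 1: 3
  Job 2: 9
Max job total = 9
Lower bound = max(10, 9) = 10

10


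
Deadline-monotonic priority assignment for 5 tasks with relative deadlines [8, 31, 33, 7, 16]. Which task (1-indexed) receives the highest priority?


Sort tasks by relative deadline (ascending):
  Task 4: deadline = 7
  Task 1: deadline = 8
  Task 5: deadline = 16
  Task 2: deadline = 31
  Task 3: deadline = 33
Priority order (highest first): [4, 1, 5, 2, 3]
Highest priority task = 4

4


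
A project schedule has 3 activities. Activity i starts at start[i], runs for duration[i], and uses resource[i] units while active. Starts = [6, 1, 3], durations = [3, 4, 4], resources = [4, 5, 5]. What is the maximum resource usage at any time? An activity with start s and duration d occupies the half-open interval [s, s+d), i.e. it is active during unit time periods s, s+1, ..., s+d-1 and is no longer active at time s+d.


Each activity i is active on [start_i, start_i + duration_i).
Compute total resource usage per time slot:
  t=0: active resources = [], total = 0
  t=1: active resources = [5], total = 5
  t=2: active resources = [5], total = 5
  t=3: active resources = [5, 5], total = 10
  t=4: active resources = [5, 5], total = 10
  t=5: active resources = [5], total = 5
  t=6: active resources = [4, 5], total = 9
  t=7: active resources = [4], total = 4
  t=8: active resources = [4], total = 4
Peak resource demand = 10

10


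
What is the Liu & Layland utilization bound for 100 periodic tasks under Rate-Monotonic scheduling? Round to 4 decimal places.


Compute 2^(1/100) = 1.0069555501
Subtract 1: 1.0069555501 - 1 = 0.0069555501
Multiply by n: 100 * 0.0069555501 = 0.6955550100
Round to 4 dp: 0.6956

0.6956


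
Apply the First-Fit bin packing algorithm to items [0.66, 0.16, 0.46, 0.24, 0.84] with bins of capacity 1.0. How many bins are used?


Place items sequentially using First-Fit:
  Item 0.66 -> new Bin 1
  Item 0.16 -> Bin 1 (now 0.82)
  Item 0.46 -> new Bin 2
  Item 0.24 -> Bin 2 (now 0.7)
  Item 0.84 -> new Bin 3
Total bins used = 3

3


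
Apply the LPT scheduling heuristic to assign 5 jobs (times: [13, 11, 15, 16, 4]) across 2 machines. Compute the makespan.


Sort jobs in decreasing order (LPT): [16, 15, 13, 11, 4]
Assign each job to the least loaded machine:
  Machine 1: jobs [16, 11, 4], load = 31
  Machine 2: jobs [15, 13], load = 28
Makespan = max load = 31

31


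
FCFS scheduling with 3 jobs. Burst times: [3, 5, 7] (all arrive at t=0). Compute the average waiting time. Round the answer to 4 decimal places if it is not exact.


FCFS order (as given): [3, 5, 7]
Waiting times:
  Job 1: wait = 0
  Job 2: wait = 3
  Job 3: wait = 8
Sum of waiting times = 11
Average waiting time = 11/3 = 3.6667

3.6667


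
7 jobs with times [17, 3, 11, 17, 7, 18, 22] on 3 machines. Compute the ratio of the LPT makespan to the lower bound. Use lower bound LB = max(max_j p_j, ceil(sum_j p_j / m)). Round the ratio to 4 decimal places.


LPT order: [22, 18, 17, 17, 11, 7, 3]
Machine loads after assignment: [32, 29, 34]
LPT makespan = 34
Lower bound = max(max_job, ceil(total/3)) = max(22, 32) = 32
Ratio = 34 / 32 = 1.0625

1.0625


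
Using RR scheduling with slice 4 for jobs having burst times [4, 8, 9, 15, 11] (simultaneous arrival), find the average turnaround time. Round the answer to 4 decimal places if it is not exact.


Time quantum = 4
Execution trace:
  J1 runs 4 units, time = 4
  J2 runs 4 units, time = 8
  J3 runs 4 units, time = 12
  J4 runs 4 units, time = 16
  J5 runs 4 units, time = 20
  J2 runs 4 units, time = 24
  J3 runs 4 units, time = 28
  J4 runs 4 units, time = 32
  J5 runs 4 units, time = 36
  J3 runs 1 units, time = 37
  J4 runs 4 units, time = 41
  J5 runs 3 units, time = 44
  J4 runs 3 units, time = 47
Finish times: [4, 24, 37, 47, 44]
Average turnaround = 156/5 = 31.2

31.2


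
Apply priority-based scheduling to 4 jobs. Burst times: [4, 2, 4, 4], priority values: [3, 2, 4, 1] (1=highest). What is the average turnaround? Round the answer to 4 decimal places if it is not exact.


Sort by priority (ascending = highest first):
Order: [(1, 4), (2, 2), (3, 4), (4, 4)]
Completion times:
  Priority 1, burst=4, C=4
  Priority 2, burst=2, C=6
  Priority 3, burst=4, C=10
  Priority 4, burst=4, C=14
Average turnaround = 34/4 = 8.5

8.5


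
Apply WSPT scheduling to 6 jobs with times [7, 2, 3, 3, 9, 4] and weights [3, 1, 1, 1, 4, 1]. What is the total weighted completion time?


Compute p/w ratios and sort ascending (WSPT): [(2, 1), (9, 4), (7, 3), (3, 1), (3, 1), (4, 1)]
Compute weighted completion times:
  Job (p=2,w=1): C=2, w*C=1*2=2
  Job (p=9,w=4): C=11, w*C=4*11=44
  Job (p=7,w=3): C=18, w*C=3*18=54
  Job (p=3,w=1): C=21, w*C=1*21=21
  Job (p=3,w=1): C=24, w*C=1*24=24
  Job (p=4,w=1): C=28, w*C=1*28=28
Total weighted completion time = 173

173


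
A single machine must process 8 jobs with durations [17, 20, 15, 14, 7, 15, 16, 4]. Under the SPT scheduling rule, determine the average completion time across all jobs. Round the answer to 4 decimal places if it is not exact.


Sort jobs by processing time (SPT order): [4, 7, 14, 15, 15, 16, 17, 20]
Compute completion times sequentially:
  Job 1: processing = 4, completes at 4
  Job 2: processing = 7, completes at 11
  Job 3: processing = 14, completes at 25
  Job 4: processing = 15, completes at 40
  Job 5: processing = 15, completes at 55
  Job 6: processing = 16, completes at 71
  Job 7: processing = 17, completes at 88
  Job 8: processing = 20, completes at 108
Sum of completion times = 402
Average completion time = 402/8 = 50.25

50.25


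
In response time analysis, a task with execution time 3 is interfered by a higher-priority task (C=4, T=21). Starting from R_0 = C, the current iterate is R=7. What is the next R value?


R_next = C + ceil(R_prev / T_hp) * C_hp
ceil(7 / 21) = ceil(0.3333) = 1
Interference = 1 * 4 = 4
R_next = 3 + 4 = 7
R_next = R_prev, so the iteration has converged (response time = 7).

7


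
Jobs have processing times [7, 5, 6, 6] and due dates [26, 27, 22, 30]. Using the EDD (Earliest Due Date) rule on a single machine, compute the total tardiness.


Sort by due date (EDD order): [(6, 22), (7, 26), (5, 27), (6, 30)]
Compute completion times and tardiness:
  Job 1: p=6, d=22, C=6, tardiness=max(0,6-22)=0
  Job 2: p=7, d=26, C=13, tardiness=max(0,13-26)=0
  Job 3: p=5, d=27, C=18, tardiness=max(0,18-27)=0
  Job 4: p=6, d=30, C=24, tardiness=max(0,24-30)=0
Total tardiness = 0

0


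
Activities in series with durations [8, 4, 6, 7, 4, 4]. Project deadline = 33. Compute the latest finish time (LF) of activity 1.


LF(activity 1) = deadline - sum of successor durations
Successors: activities 2 through 6 with durations [4, 6, 7, 4, 4]
Sum of successor durations = 25
LF = 33 - 25 = 8

8


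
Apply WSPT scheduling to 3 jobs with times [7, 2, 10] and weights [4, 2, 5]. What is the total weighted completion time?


Compute p/w ratios and sort ascending (WSPT): [(2, 2), (7, 4), (10, 5)]
Compute weighted completion times:
  Job (p=2,w=2): C=2, w*C=2*2=4
  Job (p=7,w=4): C=9, w*C=4*9=36
  Job (p=10,w=5): C=19, w*C=5*19=95
Total weighted completion time = 135

135


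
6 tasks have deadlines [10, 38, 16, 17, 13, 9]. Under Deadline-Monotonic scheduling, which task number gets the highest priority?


Sort tasks by relative deadline (ascending):
  Task 6: deadline = 9
  Task 1: deadline = 10
  Task 5: deadline = 13
  Task 3: deadline = 16
  Task 4: deadline = 17
  Task 2: deadline = 38
Priority order (highest first): [6, 1, 5, 3, 4, 2]
Highest priority task = 6

6


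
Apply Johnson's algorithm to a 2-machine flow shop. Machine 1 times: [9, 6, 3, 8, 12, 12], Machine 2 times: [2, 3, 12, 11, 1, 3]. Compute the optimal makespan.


Apply Johnson's rule:
  Group 1 (a <= b): [(3, 3, 12), (4, 8, 11)]
  Group 2 (a > b): [(2, 6, 3), (6, 12, 3), (1, 9, 2), (5, 12, 1)]
Optimal job order: [3, 4, 2, 6, 1, 5]
Schedule:
  Job 3: M1 done at 3, M2 done at 15
  Job 4: M1 done at 11, M2 done at 26
  Job 2: M1 done at 17, M2 done at 29
  Job 6: M1 done at 29, M2 done at 32
  Job 1: M1 done at 38, M2 done at 40
  Job 5: M1 done at 50, M2 done at 51
Makespan = 51

51


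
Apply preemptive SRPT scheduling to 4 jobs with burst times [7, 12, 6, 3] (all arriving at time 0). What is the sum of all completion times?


Since all jobs arrive at t=0, SRPT equals SPT ordering.
SPT order: [3, 6, 7, 12]
Completion times:
  Job 1: p=3, C=3
  Job 2: p=6, C=9
  Job 3: p=7, C=16
  Job 4: p=12, C=28
Total completion time = 3 + 9 + 16 + 28 = 56

56


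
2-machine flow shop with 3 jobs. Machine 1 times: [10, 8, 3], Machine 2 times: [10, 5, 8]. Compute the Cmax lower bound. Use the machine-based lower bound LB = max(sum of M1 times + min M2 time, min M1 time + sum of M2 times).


LB1 = sum(M1 times) + min(M2 times) = 21 + 5 = 26
LB2 = min(M1 times) + sum(M2 times) = 3 + 23 = 26
Lower bound = max(LB1, LB2) = max(26, 26) = 26

26


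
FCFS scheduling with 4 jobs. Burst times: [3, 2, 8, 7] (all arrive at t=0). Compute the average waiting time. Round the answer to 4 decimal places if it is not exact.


FCFS order (as given): [3, 2, 8, 7]
Waiting times:
  Job 1: wait = 0
  Job 2: wait = 3
  Job 3: wait = 5
  Job 4: wait = 13
Sum of waiting times = 21
Average waiting time = 21/4 = 5.25

5.25


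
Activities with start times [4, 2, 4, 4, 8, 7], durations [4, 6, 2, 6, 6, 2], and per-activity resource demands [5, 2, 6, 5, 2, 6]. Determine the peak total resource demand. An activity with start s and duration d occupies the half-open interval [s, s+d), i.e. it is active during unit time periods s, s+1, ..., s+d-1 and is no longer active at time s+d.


Each activity i is active on [start_i, start_i + duration_i).
Compute total resource usage per time slot:
  t=0: active resources = [], total = 0
  t=1: active resources = [], total = 0
  t=2: active resources = [2], total = 2
  t=3: active resources = [2], total = 2
  t=4: active resources = [5, 2, 6, 5], total = 18
  t=5: active resources = [5, 2, 6, 5], total = 18
  t=6: active resources = [5, 2, 5], total = 12
  t=7: active resources = [5, 2, 5, 6], total = 18
  t=8: active resources = [5, 2, 6], total = 13
  t=9: active resources = [5, 2], total = 7
  t=10: active resources = [2], total = 2
  t=11: active resources = [2], total = 2
  t=12: active resources = [2], total = 2
  t=13: active resources = [2], total = 2
Peak resource demand = 18

18


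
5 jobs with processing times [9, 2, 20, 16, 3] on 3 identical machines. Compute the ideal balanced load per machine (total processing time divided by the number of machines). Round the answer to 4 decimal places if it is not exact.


Total processing time = 9 + 2 + 20 + 16 + 3 = 50
Number of machines = 3
Ideal balanced load = 50 / 3 = 16.6667

16.6667


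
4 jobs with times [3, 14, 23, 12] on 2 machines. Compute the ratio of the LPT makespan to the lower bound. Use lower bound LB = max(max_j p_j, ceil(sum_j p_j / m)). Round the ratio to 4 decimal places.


LPT order: [23, 14, 12, 3]
Machine loads after assignment: [26, 26]
LPT makespan = 26
Lower bound = max(max_job, ceil(total/2)) = max(23, 26) = 26
Ratio = 26 / 26 = 1.0

1.0


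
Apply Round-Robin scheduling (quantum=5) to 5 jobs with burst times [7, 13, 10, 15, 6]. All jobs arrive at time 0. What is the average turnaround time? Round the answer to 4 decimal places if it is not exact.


Time quantum = 5
Execution trace:
  J1 runs 5 units, time = 5
  J2 runs 5 units, time = 10
  J3 runs 5 units, time = 15
  J4 runs 5 units, time = 20
  J5 runs 5 units, time = 25
  J1 runs 2 units, time = 27
  J2 runs 5 units, time = 32
  J3 runs 5 units, time = 37
  J4 runs 5 units, time = 42
  J5 runs 1 units, time = 43
  J2 runs 3 units, time = 46
  J4 runs 5 units, time = 51
Finish times: [27, 46, 37, 51, 43]
Average turnaround = 204/5 = 40.8

40.8


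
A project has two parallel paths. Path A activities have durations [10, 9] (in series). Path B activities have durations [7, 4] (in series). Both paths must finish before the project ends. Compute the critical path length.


Path A total = 10 + 9 = 19
Path B total = 7 + 4 = 11
Critical path = longest path = max(19, 11) = 19

19


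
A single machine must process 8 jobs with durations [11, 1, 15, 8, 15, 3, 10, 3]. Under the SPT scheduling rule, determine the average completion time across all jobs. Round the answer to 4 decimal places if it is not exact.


Sort jobs by processing time (SPT order): [1, 3, 3, 8, 10, 11, 15, 15]
Compute completion times sequentially:
  Job 1: processing = 1, completes at 1
  Job 2: processing = 3, completes at 4
  Job 3: processing = 3, completes at 7
  Job 4: processing = 8, completes at 15
  Job 5: processing = 10, completes at 25
  Job 6: processing = 11, completes at 36
  Job 7: processing = 15, completes at 51
  Job 8: processing = 15, completes at 66
Sum of completion times = 205
Average completion time = 205/8 = 25.625

25.625


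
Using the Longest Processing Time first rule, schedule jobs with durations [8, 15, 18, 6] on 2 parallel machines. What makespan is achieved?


Sort jobs in decreasing order (LPT): [18, 15, 8, 6]
Assign each job to the least loaded machine:
  Machine 1: jobs [18, 6], load = 24
  Machine 2: jobs [15, 8], load = 23
Makespan = max load = 24

24


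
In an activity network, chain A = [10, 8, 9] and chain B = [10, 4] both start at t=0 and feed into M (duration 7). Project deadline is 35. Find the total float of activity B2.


Forward pass: ES(B2) = sum of predecessors on chain B = 10
EF = ES + duration = 10 + 4 = 14
Backward pass: LF(M) = deadline = 35; LS(M) = 35 - 7 = 28
LF(B2) = LS(M) - sum(successors on chain B) = 28 - 0 = 28
LS = LF - duration = 28 - 4 = 24
Total float = LS - ES = 24 - 10 = 14

14


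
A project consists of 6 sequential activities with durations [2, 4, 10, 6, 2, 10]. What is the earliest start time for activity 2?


Activity 2 starts after activities 1 through 1 complete.
Predecessor durations: [2]
ES = 2 = 2

2


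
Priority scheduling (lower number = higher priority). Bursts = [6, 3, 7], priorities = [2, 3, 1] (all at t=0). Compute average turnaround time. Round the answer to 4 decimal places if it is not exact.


Sort by priority (ascending = highest first):
Order: [(1, 7), (2, 6), (3, 3)]
Completion times:
  Priority 1, burst=7, C=7
  Priority 2, burst=6, C=13
  Priority 3, burst=3, C=16
Average turnaround = 36/3 = 12.0

12.0


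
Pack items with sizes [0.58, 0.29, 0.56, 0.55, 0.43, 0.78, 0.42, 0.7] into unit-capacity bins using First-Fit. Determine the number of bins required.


Place items sequentially using First-Fit:
  Item 0.58 -> new Bin 1
  Item 0.29 -> Bin 1 (now 0.87)
  Item 0.56 -> new Bin 2
  Item 0.55 -> new Bin 3
  Item 0.43 -> Bin 2 (now 0.99)
  Item 0.78 -> new Bin 4
  Item 0.42 -> Bin 3 (now 0.97)
  Item 0.7 -> new Bin 5
Total bins used = 5

5


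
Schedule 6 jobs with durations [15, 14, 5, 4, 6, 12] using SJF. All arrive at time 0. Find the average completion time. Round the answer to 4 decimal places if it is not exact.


SJF order (ascending): [4, 5, 6, 12, 14, 15]
Completion times:
  Job 1: burst=4, C=4
  Job 2: burst=5, C=9
  Job 3: burst=6, C=15
  Job 4: burst=12, C=27
  Job 5: burst=14, C=41
  Job 6: burst=15, C=56
Average completion = 152/6 = 25.3333

25.3333


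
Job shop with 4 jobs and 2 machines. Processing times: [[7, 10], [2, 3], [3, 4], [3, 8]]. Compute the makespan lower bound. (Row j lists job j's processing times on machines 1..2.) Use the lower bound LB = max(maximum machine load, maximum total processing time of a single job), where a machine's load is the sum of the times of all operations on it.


Machine loads:
  Machine 1: 7 + 2 + 3 + 3 = 15
  Machine 2: 10 + 3 + 4 + 8 = 25
Max machine load = 25
Job totals:
  Job 1: 17
  Job 2: 5
  Job 3: 7
  Job 4: 11
Max job total = 17
Lower bound = max(25, 17) = 25

25


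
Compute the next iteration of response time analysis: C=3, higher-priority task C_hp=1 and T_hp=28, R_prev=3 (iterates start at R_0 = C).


R_next = C + ceil(R_prev / T_hp) * C_hp
ceil(3 / 28) = ceil(0.1071) = 1
Interference = 1 * 1 = 1
R_next = 3 + 1 = 4

4


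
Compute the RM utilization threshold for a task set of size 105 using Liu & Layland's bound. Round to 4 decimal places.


Compute 2^(1/105) = 1.0066232390
Subtract 1: 1.0066232390 - 1 = 0.0066232390
Multiply by n: 105 * 0.0066232390 = 0.6954400950
Round to 4 dp: 0.6954

0.6954


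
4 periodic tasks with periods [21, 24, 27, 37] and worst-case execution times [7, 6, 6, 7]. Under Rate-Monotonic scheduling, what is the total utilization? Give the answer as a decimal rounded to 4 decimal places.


Compute individual utilizations (exact fractions):
  Task 1: C/T = 7/21 = 1/3 (approx. 0.3333)
  Task 2: C/T = 6/24 = 1/4 (approx. 0.25)
  Task 3: C/T = 6/27 = 2/9 (approx. 0.2222)
  Task 4: C/T = 7/37 (approx. 0.1892)
Total utilization U = 1/3 + 1/4 + 2/9 + 7/37 = 1325/1332
Rounded to 4 decimal places: U = 0.9947
RM (Liu & Layland) bound for 4 tasks = 0.756828; compare with U = 1325/1332 (approx. 0.994745)
bound < U <= 1, so the RM sufficient condition is not met (inconclusive; an exact test such as response-time analysis is needed).

0.9947


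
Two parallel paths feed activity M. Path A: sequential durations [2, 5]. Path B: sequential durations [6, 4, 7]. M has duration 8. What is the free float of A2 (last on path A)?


ES(A2) = sum of predecessors on chain A = 2
EF(A2) = ES + duration = 2 + 5 = 7
Successor of A2 is M. ES(M) = max(sum(A), sum(B)) = max(7, 17) = 17
Free float = ES(successor) - EF(current) = 17 - 7 = 10

10


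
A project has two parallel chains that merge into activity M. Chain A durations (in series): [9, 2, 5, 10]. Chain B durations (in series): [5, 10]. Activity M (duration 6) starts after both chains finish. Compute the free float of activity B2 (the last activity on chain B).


ES(B2) = sum of predecessors on chain B = 5
EF(B2) = ES + duration = 5 + 10 = 15
Successor of B2 is M. ES(M) = max(sum(A), sum(B)) = max(26, 15) = 26
Free float = ES(successor) - EF(current) = 26 - 15 = 11

11


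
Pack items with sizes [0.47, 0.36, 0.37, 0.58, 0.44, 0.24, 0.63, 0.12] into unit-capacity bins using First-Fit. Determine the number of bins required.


Place items sequentially using First-Fit:
  Item 0.47 -> new Bin 1
  Item 0.36 -> Bin 1 (now 0.83)
  Item 0.37 -> new Bin 2
  Item 0.58 -> Bin 2 (now 0.95)
  Item 0.44 -> new Bin 3
  Item 0.24 -> Bin 3 (now 0.68)
  Item 0.63 -> new Bin 4
  Item 0.12 -> Bin 1 (now 0.95)
Total bins used = 4

4


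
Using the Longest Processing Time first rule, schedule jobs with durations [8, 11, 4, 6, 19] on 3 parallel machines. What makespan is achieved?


Sort jobs in decreasing order (LPT): [19, 11, 8, 6, 4]
Assign each job to the least loaded machine:
  Machine 1: jobs [19], load = 19
  Machine 2: jobs [11, 4], load = 15
  Machine 3: jobs [8, 6], load = 14
Makespan = max load = 19

19


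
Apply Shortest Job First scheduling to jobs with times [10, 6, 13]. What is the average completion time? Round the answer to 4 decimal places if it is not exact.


SJF order (ascending): [6, 10, 13]
Completion times:
  Job 1: burst=6, C=6
  Job 2: burst=10, C=16
  Job 3: burst=13, C=29
Average completion = 51/3 = 17.0

17.0


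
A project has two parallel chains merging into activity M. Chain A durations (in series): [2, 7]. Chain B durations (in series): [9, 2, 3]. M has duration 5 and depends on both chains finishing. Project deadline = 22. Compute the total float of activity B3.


Forward pass: ES(B3) = sum of predecessors on chain B = 11
EF = ES + duration = 11 + 3 = 14
Backward pass: LF(M) = deadline = 22; LS(M) = 22 - 5 = 17
LF(B3) = LS(M) - sum(successors on chain B) = 17 - 0 = 17
LS = LF - duration = 17 - 3 = 14
Total float = LS - ES = 14 - 11 = 3

3


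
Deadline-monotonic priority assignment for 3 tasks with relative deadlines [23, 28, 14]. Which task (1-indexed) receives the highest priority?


Sort tasks by relative deadline (ascending):
  Task 3: deadline = 14
  Task 1: deadline = 23
  Task 2: deadline = 28
Priority order (highest first): [3, 1, 2]
Highest priority task = 3

3


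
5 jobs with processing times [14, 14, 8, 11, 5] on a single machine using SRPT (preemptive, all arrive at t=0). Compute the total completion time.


Since all jobs arrive at t=0, SRPT equals SPT ordering.
SPT order: [5, 8, 11, 14, 14]
Completion times:
  Job 1: p=5, C=5
  Job 2: p=8, C=13
  Job 3: p=11, C=24
  Job 4: p=14, C=38
  Job 5: p=14, C=52
Total completion time = 5 + 13 + 24 + 38 + 52 = 132

132


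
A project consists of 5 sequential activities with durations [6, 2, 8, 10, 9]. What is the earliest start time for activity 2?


Activity 2 starts after activities 1 through 1 complete.
Predecessor durations: [6]
ES = 6 = 6

6


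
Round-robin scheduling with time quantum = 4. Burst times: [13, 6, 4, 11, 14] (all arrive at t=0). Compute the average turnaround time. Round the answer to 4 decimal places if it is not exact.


Time quantum = 4
Execution trace:
  J1 runs 4 units, time = 4
  J2 runs 4 units, time = 8
  J3 runs 4 units, time = 12
  J4 runs 4 units, time = 16
  J5 runs 4 units, time = 20
  J1 runs 4 units, time = 24
  J2 runs 2 units, time = 26
  J4 runs 4 units, time = 30
  J5 runs 4 units, time = 34
  J1 runs 4 units, time = 38
  J4 runs 3 units, time = 41
  J5 runs 4 units, time = 45
  J1 runs 1 units, time = 46
  J5 runs 2 units, time = 48
Finish times: [46, 26, 12, 41, 48]
Average turnaround = 173/5 = 34.6

34.6


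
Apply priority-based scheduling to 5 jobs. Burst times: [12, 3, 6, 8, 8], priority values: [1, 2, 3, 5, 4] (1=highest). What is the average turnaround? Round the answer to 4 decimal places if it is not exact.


Sort by priority (ascending = highest first):
Order: [(1, 12), (2, 3), (3, 6), (4, 8), (5, 8)]
Completion times:
  Priority 1, burst=12, C=12
  Priority 2, burst=3, C=15
  Priority 3, burst=6, C=21
  Priority 4, burst=8, C=29
  Priority 5, burst=8, C=37
Average turnaround = 114/5 = 22.8

22.8


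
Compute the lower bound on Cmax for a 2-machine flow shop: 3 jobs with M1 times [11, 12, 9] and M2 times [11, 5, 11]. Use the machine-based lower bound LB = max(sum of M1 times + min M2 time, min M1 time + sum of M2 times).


LB1 = sum(M1 times) + min(M2 times) = 32 + 5 = 37
LB2 = min(M1 times) + sum(M2 times) = 9 + 27 = 36
Lower bound = max(LB1, LB2) = max(37, 36) = 37

37


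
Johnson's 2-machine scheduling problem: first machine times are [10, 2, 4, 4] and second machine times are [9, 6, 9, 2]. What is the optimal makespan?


Apply Johnson's rule:
  Group 1 (a <= b): [(2, 2, 6), (3, 4, 9)]
  Group 2 (a > b): [(1, 10, 9), (4, 4, 2)]
Optimal job order: [2, 3, 1, 4]
Schedule:
  Job 2: M1 done at 2, M2 done at 8
  Job 3: M1 done at 6, M2 done at 17
  Job 1: M1 done at 16, M2 done at 26
  Job 4: M1 done at 20, M2 done at 28
Makespan = 28

28


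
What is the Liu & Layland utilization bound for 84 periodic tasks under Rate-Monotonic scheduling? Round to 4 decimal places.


Compute 2^(1/84) = 1.0082858917
Subtract 1: 1.0082858917 - 1 = 0.0082858917
Multiply by n: 84 * 0.0082858917 = 0.6960149028
Round to 4 dp: 0.6960

0.6960


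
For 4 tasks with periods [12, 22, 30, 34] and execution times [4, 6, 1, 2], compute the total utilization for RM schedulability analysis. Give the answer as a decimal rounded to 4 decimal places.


Compute individual utilizations (exact fractions):
  Task 1: C/T = 4/12 = 1/3 (approx. 0.3333)
  Task 2: C/T = 6/22 = 3/11 (approx. 0.2727)
  Task 3: C/T = 1/30 (approx. 0.0333)
  Task 4: C/T = 2/34 = 1/17 (approx. 0.0588)
Total utilization U = 1/3 + 3/11 + 1/30 + 1/17 = 3917/5610
Rounded to 4 decimal places: U = 0.6982
RM (Liu & Layland) bound for 4 tasks = 0.756828; compare with U = 3917/5610 (approx. 0.698217)
U <= bound, so schedulable by RM sufficient condition.

0.6982


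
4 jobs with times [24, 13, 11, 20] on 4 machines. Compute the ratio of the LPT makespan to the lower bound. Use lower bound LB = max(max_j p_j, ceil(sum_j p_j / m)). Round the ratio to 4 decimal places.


LPT order: [24, 20, 13, 11]
Machine loads after assignment: [24, 20, 13, 11]
LPT makespan = 24
Lower bound = max(max_job, ceil(total/4)) = max(24, 17) = 24
Ratio = 24 / 24 = 1.0

1.0


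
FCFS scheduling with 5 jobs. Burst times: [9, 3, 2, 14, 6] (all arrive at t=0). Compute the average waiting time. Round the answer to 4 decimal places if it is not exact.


FCFS order (as given): [9, 3, 2, 14, 6]
Waiting times:
  Job 1: wait = 0
  Job 2: wait = 9
  Job 3: wait = 12
  Job 4: wait = 14
  Job 5: wait = 28
Sum of waiting times = 63
Average waiting time = 63/5 = 12.6

12.6


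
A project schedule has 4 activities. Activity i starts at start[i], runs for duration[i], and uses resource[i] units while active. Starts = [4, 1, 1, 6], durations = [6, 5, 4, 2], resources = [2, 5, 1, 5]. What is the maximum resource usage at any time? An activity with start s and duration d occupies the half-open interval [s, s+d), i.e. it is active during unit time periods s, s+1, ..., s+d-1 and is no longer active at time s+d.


Each activity i is active on [start_i, start_i + duration_i).
Compute total resource usage per time slot:
  t=0: active resources = [], total = 0
  t=1: active resources = [5, 1], total = 6
  t=2: active resources = [5, 1], total = 6
  t=3: active resources = [5, 1], total = 6
  t=4: active resources = [2, 5, 1], total = 8
  t=5: active resources = [2, 5], total = 7
  t=6: active resources = [2, 5], total = 7
  t=7: active resources = [2, 5], total = 7
  t=8: active resources = [2], total = 2
  t=9: active resources = [2], total = 2
Peak resource demand = 8

8


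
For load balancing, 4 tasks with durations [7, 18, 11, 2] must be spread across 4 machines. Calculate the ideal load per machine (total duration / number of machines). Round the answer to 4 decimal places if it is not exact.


Total processing time = 7 + 18 + 11 + 2 = 38
Number of machines = 4
Ideal balanced load = 38 / 4 = 9.5

9.5


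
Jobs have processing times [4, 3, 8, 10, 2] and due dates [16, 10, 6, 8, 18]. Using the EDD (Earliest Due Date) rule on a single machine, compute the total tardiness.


Sort by due date (EDD order): [(8, 6), (10, 8), (3, 10), (4, 16), (2, 18)]
Compute completion times and tardiness:
  Job 1: p=8, d=6, C=8, tardiness=max(0,8-6)=2
  Job 2: p=10, d=8, C=18, tardiness=max(0,18-8)=10
  Job 3: p=3, d=10, C=21, tardiness=max(0,21-10)=11
  Job 4: p=4, d=16, C=25, tardiness=max(0,25-16)=9
  Job 5: p=2, d=18, C=27, tardiness=max(0,27-18)=9
Total tardiness = 41

41


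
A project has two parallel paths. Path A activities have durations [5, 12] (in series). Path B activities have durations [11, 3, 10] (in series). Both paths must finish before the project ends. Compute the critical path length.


Path A total = 5 + 12 = 17
Path B total = 11 + 3 + 10 = 24
Critical path = longest path = max(17, 24) = 24

24


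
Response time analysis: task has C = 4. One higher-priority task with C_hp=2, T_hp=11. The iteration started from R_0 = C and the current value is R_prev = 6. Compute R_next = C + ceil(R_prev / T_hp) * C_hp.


R_next = C + ceil(R_prev / T_hp) * C_hp
ceil(6 / 11) = ceil(0.5455) = 1
Interference = 1 * 2 = 2
R_next = 4 + 2 = 6
R_next = R_prev, so the iteration has converged (response time = 6).

6


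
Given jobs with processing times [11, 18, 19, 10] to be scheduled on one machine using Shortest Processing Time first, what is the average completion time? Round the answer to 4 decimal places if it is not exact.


Sort jobs by processing time (SPT order): [10, 11, 18, 19]
Compute completion times sequentially:
  Job 1: processing = 10, completes at 10
  Job 2: processing = 11, completes at 21
  Job 3: processing = 18, completes at 39
  Job 4: processing = 19, completes at 58
Sum of completion times = 128
Average completion time = 128/4 = 32.0

32.0


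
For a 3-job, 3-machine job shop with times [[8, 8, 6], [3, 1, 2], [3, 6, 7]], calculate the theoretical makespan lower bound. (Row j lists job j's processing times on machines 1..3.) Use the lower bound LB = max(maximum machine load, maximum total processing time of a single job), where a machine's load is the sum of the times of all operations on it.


Machine loads:
  Machine 1: 8 + 3 + 3 = 14
  Machine 2: 8 + 1 + 6 = 15
  Machine 3: 6 + 2 + 7 = 15
Max machine load = 15
Job totals:
  Job 1: 22
  Job 2: 6
  Job 3: 16
Max job total = 22
Lower bound = max(15, 22) = 22

22


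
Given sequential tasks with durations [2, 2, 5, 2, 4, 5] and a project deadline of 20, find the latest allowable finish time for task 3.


LF(activity 3) = deadline - sum of successor durations
Successors: activities 4 through 6 with durations [2, 4, 5]
Sum of successor durations = 11
LF = 20 - 11 = 9

9


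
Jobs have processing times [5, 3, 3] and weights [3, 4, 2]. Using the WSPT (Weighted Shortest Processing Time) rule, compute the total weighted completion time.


Compute p/w ratios and sort ascending (WSPT): [(3, 4), (3, 2), (5, 3)]
Compute weighted completion times:
  Job (p=3,w=4): C=3, w*C=4*3=12
  Job (p=3,w=2): C=6, w*C=2*6=12
  Job (p=5,w=3): C=11, w*C=3*11=33
Total weighted completion time = 57

57


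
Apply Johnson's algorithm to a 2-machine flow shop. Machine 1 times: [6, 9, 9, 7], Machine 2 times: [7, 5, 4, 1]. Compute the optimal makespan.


Apply Johnson's rule:
  Group 1 (a <= b): [(1, 6, 7)]
  Group 2 (a > b): [(2, 9, 5), (3, 9, 4), (4, 7, 1)]
Optimal job order: [1, 2, 3, 4]
Schedule:
  Job 1: M1 done at 6, M2 done at 13
  Job 2: M1 done at 15, M2 done at 20
  Job 3: M1 done at 24, M2 done at 28
  Job 4: M1 done at 31, M2 done at 32
Makespan = 32

32


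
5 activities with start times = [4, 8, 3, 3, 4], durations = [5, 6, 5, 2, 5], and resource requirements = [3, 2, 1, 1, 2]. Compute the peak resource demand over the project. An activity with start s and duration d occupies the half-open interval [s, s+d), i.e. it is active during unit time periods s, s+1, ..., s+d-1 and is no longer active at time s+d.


Each activity i is active on [start_i, start_i + duration_i).
Compute total resource usage per time slot:
  t=0: active resources = [], total = 0
  t=1: active resources = [], total = 0
  t=2: active resources = [], total = 0
  t=3: active resources = [1, 1], total = 2
  t=4: active resources = [3, 1, 1, 2], total = 7
  t=5: active resources = [3, 1, 2], total = 6
  t=6: active resources = [3, 1, 2], total = 6
  t=7: active resources = [3, 1, 2], total = 6
  t=8: active resources = [3, 2, 2], total = 7
  t=9: active resources = [2], total = 2
  t=10: active resources = [2], total = 2
  t=11: active resources = [2], total = 2
  t=12: active resources = [2], total = 2
  t=13: active resources = [2], total = 2
Peak resource demand = 7

7


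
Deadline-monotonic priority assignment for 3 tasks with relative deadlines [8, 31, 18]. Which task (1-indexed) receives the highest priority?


Sort tasks by relative deadline (ascending):
  Task 1: deadline = 8
  Task 3: deadline = 18
  Task 2: deadline = 31
Priority order (highest first): [1, 3, 2]
Highest priority task = 1

1


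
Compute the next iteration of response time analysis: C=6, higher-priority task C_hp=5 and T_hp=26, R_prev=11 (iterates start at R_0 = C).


R_next = C + ceil(R_prev / T_hp) * C_hp
ceil(11 / 26) = ceil(0.4231) = 1
Interference = 1 * 5 = 5
R_next = 6 + 5 = 11
R_next = R_prev, so the iteration has converged (response time = 11).

11


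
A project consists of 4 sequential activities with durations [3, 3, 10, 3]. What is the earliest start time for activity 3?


Activity 3 starts after activities 1 through 2 complete.
Predecessor durations: [3, 3]
ES = 3 + 3 = 6

6


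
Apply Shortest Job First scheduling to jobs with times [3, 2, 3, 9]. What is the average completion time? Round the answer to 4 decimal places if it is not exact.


SJF order (ascending): [2, 3, 3, 9]
Completion times:
  Job 1: burst=2, C=2
  Job 2: burst=3, C=5
  Job 3: burst=3, C=8
  Job 4: burst=9, C=17
Average completion = 32/4 = 8.0

8.0


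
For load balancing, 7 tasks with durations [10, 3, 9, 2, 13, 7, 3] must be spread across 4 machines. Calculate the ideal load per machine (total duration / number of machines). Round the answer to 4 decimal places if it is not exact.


Total processing time = 10 + 3 + 9 + 2 + 13 + 7 + 3 = 47
Number of machines = 4
Ideal balanced load = 47 / 4 = 11.75

11.75


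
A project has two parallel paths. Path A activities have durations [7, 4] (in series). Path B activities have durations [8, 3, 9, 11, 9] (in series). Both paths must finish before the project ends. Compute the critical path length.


Path A total = 7 + 4 = 11
Path B total = 8 + 3 + 9 + 11 + 9 = 40
Critical path = longest path = max(11, 40) = 40

40


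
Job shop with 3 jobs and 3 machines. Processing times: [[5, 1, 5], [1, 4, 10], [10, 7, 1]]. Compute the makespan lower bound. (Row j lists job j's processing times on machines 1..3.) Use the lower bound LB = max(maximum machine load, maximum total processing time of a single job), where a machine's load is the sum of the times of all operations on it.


Machine loads:
  Machine 1: 5 + 1 + 10 = 16
  Machine 2: 1 + 4 + 7 = 12
  Machine 3: 5 + 10 + 1 = 16
Max machine load = 16
Job totals:
  Job 1: 11
  Job 2: 15
  Job 3: 18
Max job total = 18
Lower bound = max(16, 18) = 18

18


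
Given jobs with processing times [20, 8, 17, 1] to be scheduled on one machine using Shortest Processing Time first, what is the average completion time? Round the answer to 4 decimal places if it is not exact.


Sort jobs by processing time (SPT order): [1, 8, 17, 20]
Compute completion times sequentially:
  Job 1: processing = 1, completes at 1
  Job 2: processing = 8, completes at 9
  Job 3: processing = 17, completes at 26
  Job 4: processing = 20, completes at 46
Sum of completion times = 82
Average completion time = 82/4 = 20.5

20.5


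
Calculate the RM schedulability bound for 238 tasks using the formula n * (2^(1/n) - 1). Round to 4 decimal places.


Compute 2^(1/238) = 1.0029166282
Subtract 1: 1.0029166282 - 1 = 0.0029166282
Multiply by n: 238 * 0.0029166282 = 0.6941575116
Round to 4 dp: 0.6942

0.6942


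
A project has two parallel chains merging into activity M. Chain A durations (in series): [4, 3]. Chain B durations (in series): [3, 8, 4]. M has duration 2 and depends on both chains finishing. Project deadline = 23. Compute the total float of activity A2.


Forward pass: ES(A2) = sum of predecessors on chain A = 4
EF = ES + duration = 4 + 3 = 7
Backward pass: LF(M) = deadline = 23; LS(M) = 23 - 2 = 21
LF(A2) = LS(M) - sum(successors on chain A) = 21 - 0 = 21
LS = LF - duration = 21 - 3 = 18
Total float = LS - ES = 18 - 4 = 14

14


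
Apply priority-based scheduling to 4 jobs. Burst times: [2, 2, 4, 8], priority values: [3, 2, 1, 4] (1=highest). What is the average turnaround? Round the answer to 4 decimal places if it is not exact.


Sort by priority (ascending = highest first):
Order: [(1, 4), (2, 2), (3, 2), (4, 8)]
Completion times:
  Priority 1, burst=4, C=4
  Priority 2, burst=2, C=6
  Priority 3, burst=2, C=8
  Priority 4, burst=8, C=16
Average turnaround = 34/4 = 8.5

8.5


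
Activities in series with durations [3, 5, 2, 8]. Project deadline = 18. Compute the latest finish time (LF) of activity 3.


LF(activity 3) = deadline - sum of successor durations
Successors: activities 4 through 4 with durations [8]
Sum of successor durations = 8
LF = 18 - 8 = 10

10


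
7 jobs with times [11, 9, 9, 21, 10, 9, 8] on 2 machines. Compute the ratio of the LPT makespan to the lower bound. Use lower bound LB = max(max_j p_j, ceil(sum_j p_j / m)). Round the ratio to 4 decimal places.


LPT order: [21, 11, 10, 9, 9, 9, 8]
Machine loads after assignment: [39, 38]
LPT makespan = 39
Lower bound = max(max_job, ceil(total/2)) = max(21, 39) = 39
Ratio = 39 / 39 = 1.0

1.0


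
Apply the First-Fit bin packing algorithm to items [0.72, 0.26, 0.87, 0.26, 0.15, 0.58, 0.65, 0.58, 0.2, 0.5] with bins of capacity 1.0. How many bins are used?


Place items sequentially using First-Fit:
  Item 0.72 -> new Bin 1
  Item 0.26 -> Bin 1 (now 0.98)
  Item 0.87 -> new Bin 2
  Item 0.26 -> new Bin 3
  Item 0.15 -> Bin 3 (now 0.41)
  Item 0.58 -> Bin 3 (now 0.99)
  Item 0.65 -> new Bin 4
  Item 0.58 -> new Bin 5
  Item 0.2 -> Bin 4 (now 0.85)
  Item 0.5 -> new Bin 6
Total bins used = 6

6


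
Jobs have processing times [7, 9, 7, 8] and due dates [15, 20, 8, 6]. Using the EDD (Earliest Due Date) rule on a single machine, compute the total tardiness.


Sort by due date (EDD order): [(8, 6), (7, 8), (7, 15), (9, 20)]
Compute completion times and tardiness:
  Job 1: p=8, d=6, C=8, tardiness=max(0,8-6)=2
  Job 2: p=7, d=8, C=15, tardiness=max(0,15-8)=7
  Job 3: p=7, d=15, C=22, tardiness=max(0,22-15)=7
  Job 4: p=9, d=20, C=31, tardiness=max(0,31-20)=11
Total tardiness = 27

27
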